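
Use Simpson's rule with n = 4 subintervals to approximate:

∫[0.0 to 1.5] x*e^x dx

f(x) = x*e^x
a = 0.0, b = 1.5, n = 4
h = (b - a)/n = 0.375000

Simpson's rule: (h/3)[f(x₀) + 4f(x₁) + 2f(x₂) + ... + f(xₙ)]

x_0 = 0.0000, f(x_0) = 0.000000, coefficient = 1
x_1 = 0.3750, f(x_1) = 0.545622, coefficient = 4
x_2 = 0.7500, f(x_2) = 1.587750, coefficient = 2
x_3 = 1.1250, f(x_3) = 3.465244, coefficient = 4
x_4 = 1.5000, f(x_4) = 6.722534, coefficient = 1

I ≈ (0.375000/3) × 25.941497 = 3.242687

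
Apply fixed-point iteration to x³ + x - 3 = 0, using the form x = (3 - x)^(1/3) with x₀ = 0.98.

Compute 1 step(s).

Equation: x³ + x - 3 = 0
Fixed-point form: x = (3 - x)^(1/3)
x₀ = 0.98

x_1 = g(0.980000) = 1.264107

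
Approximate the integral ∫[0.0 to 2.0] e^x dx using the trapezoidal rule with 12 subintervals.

f(x) = e^x
a = 0.0, b = 2.0, n = 12
h = (b - a)/n = 0.166667

Trapezoidal rule: (h/2)[f(x₀) + 2f(x₁) + 2f(x₂) + ... + f(xₙ)]

x_0 = 0.0000, f(x_0) = 1.000000, coefficient = 1
x_1 = 0.1667, f(x_1) = 1.181360, coefficient = 2
x_2 = 0.3333, f(x_2) = 1.395612, coefficient = 2
x_3 = 0.5000, f(x_3) = 1.648721, coefficient = 2
x_4 = 0.6667, f(x_4) = 1.947734, coefficient = 2
x_5 = 0.8333, f(x_5) = 2.300976, coefficient = 2
x_6 = 1.0000, f(x_6) = 2.718282, coefficient = 2
x_7 = 1.1667, f(x_7) = 3.211271, coefficient = 2
x_8 = 1.3333, f(x_8) = 3.793668, coefficient = 2
x_9 = 1.5000, f(x_9) = 4.481689, coefficient = 2
x_10 = 1.6667, f(x_10) = 5.294490, coefficient = 2
x_11 = 1.8333, f(x_11) = 6.254701, coefficient = 2
x_12 = 2.0000, f(x_12) = 7.389056, coefficient = 1

I ≈ (0.166667/2) × 76.846065 = 6.403839
Exact value: 6.389056
Error: 0.014783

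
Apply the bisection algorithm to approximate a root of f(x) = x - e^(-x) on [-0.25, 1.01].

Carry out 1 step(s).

f(x) = x - e^(-x)
Initial interval: [-0.25, 1.01]

Iteration 1:
  c_1 = (-0.250000 + 1.010000)/2 = 0.380000
  f(c_1) = f(0.380000) = -0.303861
  f(a) × f(c) ≥ 0, new interval: [0.380000, 1.010000]

After 1 iteration(s), the approximation is c_1 = 0.380000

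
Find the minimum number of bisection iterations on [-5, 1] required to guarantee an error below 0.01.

We need (b-a)/2^n ≤ 0.01
(1 - (-5))/2^n ≤ 0.01
6/2^n ≤ 0.01
2^n ≥ 600
n ≥ log₂(600) = 9.23
n ≥ 10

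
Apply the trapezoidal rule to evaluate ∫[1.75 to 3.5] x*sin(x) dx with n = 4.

f(x) = x*sin(x)
a = 1.75, b = 3.5, n = 4
h = (b - a)/n = 0.437500

Trapezoidal rule: (h/2)[f(x₀) + 2f(x₁) + 2f(x₂) + ... + f(xₙ)]

x_0 = 1.7500, f(x_0) = 1.721975, coefficient = 1
x_1 = 2.1875, f(x_1) = 1.784539, coefficient = 2
x_2 = 2.6250, f(x_2) = 1.296541, coefficient = 2
x_3 = 3.0625, f(x_3) = 0.241969, coefficient = 2
x_4 = 3.5000, f(x_4) = -1.227741, coefficient = 1

I ≈ (0.437500/2) × 7.140332 = 1.561948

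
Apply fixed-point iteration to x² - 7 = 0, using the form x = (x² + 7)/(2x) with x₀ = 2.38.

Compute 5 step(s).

Equation: x² - 7 = 0
Fixed-point form: x = (x² + 7)/(2x)
x₀ = 2.38

x_1 = g(2.380000) = 2.660588
x_2 = g(2.660588) = 2.645793
x_3 = g(2.645793) = 2.645751
x_4 = g(2.645751) = 2.645751
x_5 = g(2.645751) = 2.645751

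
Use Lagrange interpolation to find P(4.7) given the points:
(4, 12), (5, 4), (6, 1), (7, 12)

Lagrange interpolation formula:
P(x) = Σ yᵢ × Lᵢ(x)
where Lᵢ(x) = Π_{j≠i} (x - xⱼ)/(xᵢ - xⱼ)

L_0(4.7) = (4.7 - 5)/(4 - 5) × (4.7 - 6)/(4 - 6) × (4.7 - 7)/(4 - 7) = 0.149500
L_1(4.7) = (4.7 - 4)/(5 - 4) × (4.7 - 6)/(5 - 6) × (4.7 - 7)/(5 - 7) = 1.046500
L_2(4.7) = (4.7 - 4)/(6 - 4) × (4.7 - 5)/(6 - 5) × (4.7 - 7)/(6 - 7) = -0.241500
L_3(4.7) = (4.7 - 4)/(7 - 4) × (4.7 - 5)/(7 - 5) × (4.7 - 6)/(7 - 6) = 0.045500

P(4.7) = 12×L_0(4.7) + 4×L_1(4.7) + 1×L_2(4.7) + 12×L_3(4.7)
P(4.7) = 6.284500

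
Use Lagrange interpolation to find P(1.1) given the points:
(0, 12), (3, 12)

Lagrange interpolation formula:
P(x) = Σ yᵢ × Lᵢ(x)
where Lᵢ(x) = Π_{j≠i} (x - xⱼ)/(xᵢ - xⱼ)

L_0(1.1) = (1.1 - 3)/(0 - 3) = 0.633333
L_1(1.1) = (1.1 - 0)/(3 - 0) = 0.366667

P(1.1) = 12×L_0(1.1) + 12×L_1(1.1)
P(1.1) = 12.000000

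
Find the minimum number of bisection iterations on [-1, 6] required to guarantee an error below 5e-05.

We need (b-a)/2^n ≤ 5e-05
(6 - (-1))/2^n ≤ 5e-05
7/2^n ≤ 5e-05
2^n ≥ 140000
n ≥ log₂(140000) = 17.10
n ≥ 18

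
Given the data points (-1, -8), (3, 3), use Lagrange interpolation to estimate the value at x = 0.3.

Lagrange interpolation formula:
P(x) = Σ yᵢ × Lᵢ(x)
where Lᵢ(x) = Π_{j≠i} (x - xⱼ)/(xᵢ - xⱼ)

L_0(0.3) = (0.3 - 3)/(-1 - 3) = 0.675000
L_1(0.3) = (0.3 - (-1))/(3 - (-1)) = 0.325000

P(0.3) = (-8)×L_0(0.3) + 3×L_1(0.3)
P(0.3) = -4.425000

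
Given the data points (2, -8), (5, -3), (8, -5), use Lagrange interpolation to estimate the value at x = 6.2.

Lagrange interpolation formula:
P(x) = Σ yᵢ × Lᵢ(x)
where Lᵢ(x) = Π_{j≠i} (x - xⱼ)/(xᵢ - xⱼ)

L_0(6.2) = (6.2 - 5)/(2 - 5) × (6.2 - 8)/(2 - 8) = -0.120000
L_1(6.2) = (6.2 - 2)/(5 - 2) × (6.2 - 8)/(5 - 8) = 0.840000
L_2(6.2) = (6.2 - 2)/(8 - 2) × (6.2 - 5)/(8 - 5) = 0.280000

P(6.2) = (-8)×L_0(6.2) + (-3)×L_1(6.2) + (-5)×L_2(6.2)
P(6.2) = -2.960000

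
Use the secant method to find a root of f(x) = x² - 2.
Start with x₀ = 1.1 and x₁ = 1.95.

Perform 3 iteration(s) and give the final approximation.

f(x) = x² - 2
x₀ = 1.1, x₁ = 1.95

Secant formula: x_{n+1} = x_n - f(x_n)(x_n - x_{n-1})/(f(x_n) - f(x_{n-1}))

Iteration 1:
  f(1.100000) = -0.790000
  f(1.950000) = 1.802500
  x_2 = 1.950000 - 1.802500×(1.950000 - 1.100000)/(1.802500 - (-0.790000))
       = 1.359016
Iteration 2:
  f(1.950000) = 1.802500
  f(1.359016) = -0.153074
  x_3 = 1.359016 - (-0.153074)×(1.359016 - 1.950000)/(-0.153074 - 1.802500)
       = 1.405276
Iteration 3:
  f(1.359016) = -0.153074
  f(1.405276) = -0.025199
  x_4 = 1.405276 - (-0.025199)×(1.405276 - 1.359016)/(-0.025199 - (-0.153074))
       = 1.414392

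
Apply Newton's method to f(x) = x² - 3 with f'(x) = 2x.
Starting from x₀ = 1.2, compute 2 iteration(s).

f(x) = x² - 3
f'(x) = 2x
x₀ = 1.2

Newton-Raphson formula: x_{n+1} = x_n - f(x_n)/f'(x_n)

Iteration 1:
  f(1.200000) = -1.560000
  f'(1.200000) = 2.400000
  x_1 = 1.200000 - (-1.560000)/2.400000 = 1.850000
Iteration 2:
  f(1.850000) = 0.422500
  f'(1.850000) = 3.700000
  x_2 = 1.850000 - 0.422500/3.700000 = 1.735811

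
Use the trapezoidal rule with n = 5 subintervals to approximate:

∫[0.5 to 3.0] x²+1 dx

f(x) = x²+1
a = 0.5, b = 3.0, n = 5
h = (b - a)/n = 0.500000

Trapezoidal rule: (h/2)[f(x₀) + 2f(x₁) + 2f(x₂) + ... + f(xₙ)]

x_0 = 0.5000, f(x_0) = 1.250000, coefficient = 1
x_1 = 1.0000, f(x_1) = 2.000000, coefficient = 2
x_2 = 1.5000, f(x_2) = 3.250000, coefficient = 2
x_3 = 2.0000, f(x_3) = 5.000000, coefficient = 2
x_4 = 2.5000, f(x_4) = 7.250000, coefficient = 2
x_5 = 3.0000, f(x_5) = 10.000000, coefficient = 1

I ≈ (0.500000/2) × 46.250000 = 11.562500
Exact value: 11.458333
Error: 0.104167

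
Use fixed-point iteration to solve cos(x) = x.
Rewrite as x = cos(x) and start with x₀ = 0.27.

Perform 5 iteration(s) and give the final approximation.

Equation: cos(x) = x
Fixed-point form: x = cos(x)
x₀ = 0.27

x_1 = g(0.270000) = 0.963771
x_2 = g(0.963771) = 0.570427
x_3 = g(0.570427) = 0.841671
x_4 = g(0.841671) = 0.666218
x_5 = g(0.666218) = 0.786165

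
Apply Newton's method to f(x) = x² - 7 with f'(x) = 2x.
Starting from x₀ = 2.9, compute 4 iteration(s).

f(x) = x² - 7
f'(x) = 2x
x₀ = 2.9

Newton-Raphson formula: x_{n+1} = x_n - f(x_n)/f'(x_n)

Iteration 1:
  f(2.900000) = 1.410000
  f'(2.900000) = 5.800000
  x_1 = 2.900000 - 1.410000/5.800000 = 2.656897
Iteration 2:
  f(2.656897) = 0.059099
  f'(2.656897) = 5.313793
  x_2 = 2.656897 - 0.059099/5.313793 = 2.645775
Iteration 3:
  f(2.645775) = 0.000124
  f'(2.645775) = 5.291549
  x_3 = 2.645775 - 0.000124/5.291549 = 2.645751
Iteration 4:
  f(2.645751) = 0.000000
  f'(2.645751) = 5.291503
  x_4 = 2.645751 - 0.000000/5.291503 = 2.645751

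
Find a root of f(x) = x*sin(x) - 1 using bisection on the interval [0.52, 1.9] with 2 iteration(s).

f(x) = x*sin(x) - 1
Initial interval: [0.52, 1.9]

Iteration 1:
  c_1 = (0.520000 + 1.900000)/2 = 1.210000
  f(c_1) = f(1.210000) = 0.132095
  f(a) × f(c) < 0, new interval: [0.520000, 1.210000]
Iteration 2:
  c_2 = (0.520000 + 1.210000)/2 = 0.865000
  f(c_2) = f(0.865000) = -0.341653
  f(a) × f(c) ≥ 0, new interval: [0.865000, 1.210000]

After 2 iteration(s), the approximation is c_2 = 0.865000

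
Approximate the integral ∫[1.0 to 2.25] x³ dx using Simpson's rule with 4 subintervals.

f(x) = x³
a = 1.0, b = 2.25, n = 4
h = (b - a)/n = 0.312500

Simpson's rule: (h/3)[f(x₀) + 4f(x₁) + 2f(x₂) + ... + f(xₙ)]

x_0 = 1.0000, f(x_0) = 1.000000, coefficient = 1
x_1 = 1.3125, f(x_1) = 2.260986, coefficient = 4
x_2 = 1.6250, f(x_2) = 4.291016, coefficient = 2
x_3 = 1.9375, f(x_3) = 7.273193, coefficient = 4
x_4 = 2.2500, f(x_4) = 11.390625, coefficient = 1

I ≈ (0.312500/3) × 59.109375 = 6.157227
Exact value: 6.157227
Error: 0.000000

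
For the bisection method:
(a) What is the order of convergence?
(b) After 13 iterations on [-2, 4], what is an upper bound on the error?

(a) Bisection has linear (order 1) convergence; the error is halved each step.

(b) Error bound = (b-a)/2^n = (4 - (-2))/2^{13}
    = 6/2^{13}

(a) 1 (linear); (b) error ≤ 7.32e-04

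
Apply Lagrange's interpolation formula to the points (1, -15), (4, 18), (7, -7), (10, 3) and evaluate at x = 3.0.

Lagrange interpolation formula:
P(x) = Σ yᵢ × Lᵢ(x)
where Lᵢ(x) = Π_{j≠i} (x - xⱼ)/(xᵢ - xⱼ)

L_0(3.0) = (3.0 - 4)/(1 - 4) × (3.0 - 7)/(1 - 7) × (3.0 - 10)/(1 - 10) = 0.172840
L_1(3.0) = (3.0 - 1)/(4 - 1) × (3.0 - 7)/(4 - 7) × (3.0 - 10)/(4 - 10) = 1.037037
L_2(3.0) = (3.0 - 1)/(7 - 1) × (3.0 - 4)/(7 - 4) × (3.0 - 10)/(7 - 10) = -0.259259
L_3(3.0) = (3.0 - 1)/(10 - 1) × (3.0 - 4)/(10 - 4) × (3.0 - 7)/(10 - 7) = 0.049383

P(3.0) = (-15)×L_0(3.0) + 18×L_1(3.0) + (-7)×L_2(3.0) + 3×L_3(3.0)
P(3.0) = 18.037037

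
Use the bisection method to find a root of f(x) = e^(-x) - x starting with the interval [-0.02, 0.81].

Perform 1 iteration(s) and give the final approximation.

f(x) = e^(-x) - x
Initial interval: [-0.02, 0.81]

Iteration 1:
  c_1 = (-0.020000 + 0.810000)/2 = 0.395000
  f(c_1) = f(0.395000) = 0.278680
  f(a) × f(c) ≥ 0, new interval: [0.395000, 0.810000]

After 1 iteration(s), the approximation is c_1 = 0.395000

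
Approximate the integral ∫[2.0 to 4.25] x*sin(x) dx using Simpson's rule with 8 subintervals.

f(x) = x*sin(x)
a = 2.0, b = 4.25, n = 8
h = (b - a)/n = 0.281250

Simpson's rule: (h/3)[f(x₀) + 4f(x₁) + 2f(x₂) + ... + f(xₙ)]

x_0 = 2.0000, f(x_0) = 1.818595, coefficient = 1
x_1 = 2.2812, f(x_1) = 1.729338, coefficient = 4
x_2 = 2.5625, f(x_2) = 1.402366, coefficient = 2
x_3 = 2.8438, f(x_3) = 0.834523, coefficient = 4
x_4 = 3.1250, f(x_4) = 0.051850, coefficient = 2
x_5 = 3.4062, f(x_5) = -0.891002, coefficient = 4
x_6 = 3.6875, f(x_6) = -1.914527, coefficient = 2
x_7 = 3.9688, f(x_7) = -2.921040, coefficient = 4
x_8 = 4.2500, f(x_8) = -3.803705, coefficient = 1

I ≈ (0.281250/3) × -7.898455 = -0.740480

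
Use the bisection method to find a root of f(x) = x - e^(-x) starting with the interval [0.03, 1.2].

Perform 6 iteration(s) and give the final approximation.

f(x) = x - e^(-x)
Initial interval: [0.03, 1.2]

Iteration 1:
  c_1 = (0.030000 + 1.200000)/2 = 0.615000
  f(c_1) = f(0.615000) = 0.074359
  f(a) × f(c) < 0, new interval: [0.030000, 0.615000]
Iteration 2:
  c_2 = (0.030000 + 0.615000)/2 = 0.322500
  f(c_2) = f(0.322500) = -0.401836
  f(a) × f(c) ≥ 0, new interval: [0.322500, 0.615000]
Iteration 3:
  c_3 = (0.322500 + 0.615000)/2 = 0.468750
  f(c_3) = f(0.468750) = -0.157034
  f(a) × f(c) ≥ 0, new interval: [0.468750, 0.615000]
Iteration 4:
  c_4 = (0.468750 + 0.615000)/2 = 0.541875
  f(c_4) = f(0.541875) = -0.039782
  f(a) × f(c) ≥ 0, new interval: [0.541875, 0.615000]
Iteration 5:
  c_5 = (0.541875 + 0.615000)/2 = 0.578437
  f(c_5) = f(0.578437) = 0.017664
  f(a) × f(c) < 0, new interval: [0.541875, 0.578437]
Iteration 6:
  c_6 = (0.541875 + 0.578437)/2 = 0.560156
  f(c_6) = f(0.560156) = -0.010964
  f(a) × f(c) ≥ 0, new interval: [0.560156, 0.578437]

After 6 iteration(s), the approximation is c_6 = 0.560156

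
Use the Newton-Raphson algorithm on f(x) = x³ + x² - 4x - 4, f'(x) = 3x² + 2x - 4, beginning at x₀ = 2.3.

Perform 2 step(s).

f(x) = x³ + x² - 4x - 4
f'(x) = 3x² + 2x - 4
x₀ = 2.3

Newton-Raphson formula: x_{n+1} = x_n - f(x_n)/f'(x_n)

Iteration 1:
  f(2.300000) = 4.257000
  f'(2.300000) = 16.470000
  x_1 = 2.300000 - 4.257000/16.470000 = 2.041530
Iteration 2:
  f(2.041530) = 0.510506
  f'(2.041530) = 12.586595
  x_2 = 2.041530 - 0.510506/12.586595 = 2.000971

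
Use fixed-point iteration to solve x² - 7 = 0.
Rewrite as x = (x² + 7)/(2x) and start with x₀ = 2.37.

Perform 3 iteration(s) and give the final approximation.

Equation: x² - 7 = 0
Fixed-point form: x = (x² + 7)/(2x)
x₀ = 2.37

x_1 = g(2.370000) = 2.661793
x_2 = g(2.661793) = 2.645800
x_3 = g(2.645800) = 2.645751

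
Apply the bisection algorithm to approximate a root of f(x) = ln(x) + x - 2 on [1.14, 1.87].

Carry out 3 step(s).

f(x) = ln(x) + x - 2
Initial interval: [1.14, 1.87]

Iteration 1:
  c_1 = (1.140000 + 1.870000)/2 = 1.505000
  f(c_1) = f(1.505000) = -0.086207
  f(a) × f(c) ≥ 0, new interval: [1.505000, 1.870000]
Iteration 2:
  c_2 = (1.505000 + 1.870000)/2 = 1.687500
  f(c_2) = f(1.687500) = 0.210748
  f(a) × f(c) < 0, new interval: [1.505000, 1.687500]
Iteration 3:
  c_3 = (1.505000 + 1.687500)/2 = 1.596250
  f(c_3) = f(1.596250) = 0.063907
  f(a) × f(c) < 0, new interval: [1.505000, 1.596250]

After 3 iteration(s), the approximation is c_3 = 1.596250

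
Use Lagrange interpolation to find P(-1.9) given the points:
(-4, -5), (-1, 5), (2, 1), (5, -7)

Lagrange interpolation formula:
P(x) = Σ yᵢ × Lᵢ(x)
where Lᵢ(x) = Π_{j≠i} (x - xⱼ)/(xᵢ - xⱼ)

L_0(-1.9) = (-1.9 - (-1))/(-4 - (-1)) × (-1.9 - 2)/(-4 - 2) × (-1.9 - 5)/(-4 - 5) = 0.149500
L_1(-1.9) = (-1.9 - (-4))/(-1 - (-4)) × (-1.9 - 2)/(-1 - 2) × (-1.9 - 5)/(-1 - 5) = 1.046500
L_2(-1.9) = (-1.9 - (-4))/(2 - (-4)) × (-1.9 - (-1))/(2 - (-1)) × (-1.9 - 5)/(2 - 5) = -0.241500
L_3(-1.9) = (-1.9 - (-4))/(5 - (-4)) × (-1.9 - (-1))/(5 - (-1)) × (-1.9 - 2)/(5 - 2) = 0.045500

P(-1.9) = (-5)×L_0(-1.9) + 5×L_1(-1.9) + 1×L_2(-1.9) + (-7)×L_3(-1.9)
P(-1.9) = 3.925000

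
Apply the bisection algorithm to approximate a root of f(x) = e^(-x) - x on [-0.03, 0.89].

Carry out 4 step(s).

f(x) = e^(-x) - x
Initial interval: [-0.03, 0.89]

Iteration 1:
  c_1 = (-0.030000 + 0.890000)/2 = 0.430000
  f(c_1) = f(0.430000) = 0.220509
  f(a) × f(c) ≥ 0, new interval: [0.430000, 0.890000]
Iteration 2:
  c_2 = (0.430000 + 0.890000)/2 = 0.660000
  f(c_2) = f(0.660000) = -0.143149
  f(a) × f(c) < 0, new interval: [0.430000, 0.660000]
Iteration 3:
  c_3 = (0.430000 + 0.660000)/2 = 0.545000
  f(c_3) = f(0.545000) = 0.034842
  f(a) × f(c) ≥ 0, new interval: [0.545000, 0.660000]
Iteration 4:
  c_4 = (0.545000 + 0.660000)/2 = 0.602500
  f(c_4) = f(0.602500) = -0.055059
  f(a) × f(c) < 0, new interval: [0.545000, 0.602500]

After 4 iteration(s), the approximation is c_4 = 0.602500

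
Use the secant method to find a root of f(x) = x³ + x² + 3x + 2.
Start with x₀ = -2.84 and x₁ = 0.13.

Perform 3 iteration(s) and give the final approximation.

f(x) = x³ + x² + 3x + 2
x₀ = -2.84, x₁ = 0.13

Secant formula: x_{n+1} = x_n - f(x_n)(x_n - x_{n-1})/(f(x_n) - f(x_{n-1}))

Iteration 1:
  f(-2.840000) = -21.360704
  f(0.130000) = 2.409097
  x_2 = 0.130000 - 2.409097×(0.130000 - (-2.840000))/(2.409097 - (-21.360704))
       = -0.171013
Iteration 2:
  f(0.130000) = 2.409097
  f(-0.171013) = 1.511205
  x_3 = -0.171013 - 1.511205×(-0.171013 - 0.130000)/(1.511205 - 2.409097)
       = -0.677636
Iteration 3:
  f(-0.171013) = 1.511205
  f(-0.677636) = 0.115120
  x_4 = -0.677636 - 0.115120×(-0.677636 - (-0.171013))/(0.115120 - 1.511205)
       = -0.719411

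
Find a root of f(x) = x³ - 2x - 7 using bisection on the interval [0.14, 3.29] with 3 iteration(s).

f(x) = x³ - 2x - 7
Initial interval: [0.14, 3.29]

Iteration 1:
  c_1 = (0.140000 + 3.290000)/2 = 1.715000
  f(c_1) = f(1.715000) = -5.385799
  f(a) × f(c) ≥ 0, new interval: [1.715000, 3.290000]
Iteration 2:
  c_2 = (1.715000 + 3.290000)/2 = 2.502500
  f(c_2) = f(2.502500) = 3.666922
  f(a) × f(c) < 0, new interval: [1.715000, 2.502500]
Iteration 3:
  c_3 = (1.715000 + 2.502500)/2 = 2.108750
  f(c_3) = f(2.108750) = -1.840254
  f(a) × f(c) ≥ 0, new interval: [2.108750, 2.502500]

After 3 iteration(s), the approximation is c_3 = 2.108750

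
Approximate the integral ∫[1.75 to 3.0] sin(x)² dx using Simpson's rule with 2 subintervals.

f(x) = sin(x)²
a = 1.75, b = 3.0, n = 2
h = (b - a)/n = 0.625000

Simpson's rule: (h/3)[f(x₀) + 4f(x₁) + 2f(x₂) + ... + f(xₙ)]

x_0 = 1.7500, f(x_0) = 0.968228, coefficient = 1
x_1 = 2.3750, f(x_1) = 0.481199, coefficient = 4
x_2 = 3.0000, f(x_2) = 0.019915, coefficient = 1

I ≈ (0.625000/3) × 2.912939 = 0.606862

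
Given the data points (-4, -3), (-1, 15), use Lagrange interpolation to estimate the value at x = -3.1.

Lagrange interpolation formula:
P(x) = Σ yᵢ × Lᵢ(x)
where Lᵢ(x) = Π_{j≠i} (x - xⱼ)/(xᵢ - xⱼ)

L_0(-3.1) = (-3.1 - (-1))/(-4 - (-1)) = 0.700000
L_1(-3.1) = (-3.1 - (-4))/(-1 - (-4)) = 0.300000

P(-3.1) = (-3)×L_0(-3.1) + 15×L_1(-3.1)
P(-3.1) = 2.400000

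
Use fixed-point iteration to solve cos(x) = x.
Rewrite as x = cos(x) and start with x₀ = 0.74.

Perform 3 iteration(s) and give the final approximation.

Equation: cos(x) = x
Fixed-point form: x = cos(x)
x₀ = 0.74

x_1 = g(0.740000) = 0.738469
x_2 = g(0.738469) = 0.739500
x_3 = g(0.739500) = 0.738805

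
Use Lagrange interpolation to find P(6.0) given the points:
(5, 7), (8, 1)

Lagrange interpolation formula:
P(x) = Σ yᵢ × Lᵢ(x)
where Lᵢ(x) = Π_{j≠i} (x - xⱼ)/(xᵢ - xⱼ)

L_0(6.0) = (6.0 - 8)/(5 - 8) = 0.666667
L_1(6.0) = (6.0 - 5)/(8 - 5) = 0.333333

P(6.0) = 7×L_0(6.0) + 1×L_1(6.0)
P(6.0) = 5.000000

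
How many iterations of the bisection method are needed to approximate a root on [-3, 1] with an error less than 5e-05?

We need (b-a)/2^n ≤ 5e-05
(1 - (-3))/2^n ≤ 5e-05
4/2^n ≤ 5e-05
2^n ≥ 80000
n ≥ log₂(80000) = 16.29
n ≥ 17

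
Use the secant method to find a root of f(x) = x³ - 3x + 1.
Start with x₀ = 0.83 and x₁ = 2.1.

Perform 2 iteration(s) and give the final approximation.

f(x) = x³ - 3x + 1
x₀ = 0.83, x₁ = 2.1

Secant formula: x_{n+1} = x_n - f(x_n)(x_n - x_{n-1})/(f(x_n) - f(x_{n-1}))

Iteration 1:
  f(0.830000) = -0.918213
  f(2.100000) = 3.961000
  x_2 = 2.100000 - 3.961000×(2.100000 - 0.830000)/(3.961000 - (-0.918213))
       = 1.069000
Iteration 2:
  f(2.100000) = 3.961000
  f(1.069000) = -0.985389
  x_3 = 1.069000 - (-0.985389)×(1.069000 - 2.100000)/(-0.985389 - 3.961000)
       = 1.274389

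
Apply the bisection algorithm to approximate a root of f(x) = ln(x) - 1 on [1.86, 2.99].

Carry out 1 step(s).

f(x) = ln(x) - 1
Initial interval: [1.86, 2.99]

Iteration 1:
  c_1 = (1.860000 + 2.990000)/2 = 2.425000
  f(c_1) = f(2.425000) = -0.114168
  f(a) × f(c) ≥ 0, new interval: [2.425000, 2.990000]

After 1 iteration(s), the approximation is c_1 = 2.425000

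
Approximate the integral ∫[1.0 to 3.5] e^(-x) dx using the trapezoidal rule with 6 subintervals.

f(x) = e^(-x)
a = 1.0, b = 3.5, n = 6
h = (b - a)/n = 0.416667

Trapezoidal rule: (h/2)[f(x₀) + 2f(x₁) + 2f(x₂) + ... + f(xₙ)]

x_0 = 1.0000, f(x_0) = 0.367879, coefficient = 1
x_1 = 1.4167, f(x_1) = 0.242521, coefficient = 2
x_2 = 1.8333, f(x_2) = 0.159880, coefficient = 2
x_3 = 2.2500, f(x_3) = 0.105399, coefficient = 2
x_4 = 2.6667, f(x_4) = 0.069483, coefficient = 2
x_5 = 3.0833, f(x_5) = 0.045806, coefficient = 2
x_6 = 3.5000, f(x_6) = 0.030197, coefficient = 1

I ≈ (0.416667/2) × 1.644256 = 0.342553
Exact value: 0.337682
Error: 0.004871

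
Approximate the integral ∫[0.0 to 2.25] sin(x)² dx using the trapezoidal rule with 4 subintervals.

f(x) = sin(x)²
a = 0.0, b = 2.25, n = 4
h = (b - a)/n = 0.562500

Trapezoidal rule: (h/2)[f(x₀) + 2f(x₁) + 2f(x₂) + ... + f(xₙ)]

x_0 = 0.0000, f(x_0) = 0.000000, coefficient = 1
x_1 = 0.5625, f(x_1) = 0.284412, coefficient = 2
x_2 = 1.1250, f(x_2) = 0.814087, coefficient = 2
x_3 = 1.6875, f(x_3) = 0.986442, coefficient = 2
x_4 = 2.2500, f(x_4) = 0.605398, coefficient = 1

I ≈ (0.562500/2) × 4.775279 = 1.343047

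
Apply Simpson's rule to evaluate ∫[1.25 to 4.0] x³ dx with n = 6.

f(x) = x³
a = 1.25, b = 4.0, n = 6
h = (b - a)/n = 0.458333

Simpson's rule: (h/3)[f(x₀) + 4f(x₁) + 2f(x₂) + ... + f(xₙ)]

x_0 = 1.2500, f(x_0) = 1.953125, coefficient = 1
x_1 = 1.7083, f(x_1) = 4.985605, coefficient = 4
x_2 = 2.1667, f(x_2) = 10.171296, coefficient = 2
x_3 = 2.6250, f(x_3) = 18.087891, coefficient = 4
x_4 = 3.0833, f(x_4) = 29.313079, coefficient = 2
x_5 = 3.5417, f(x_5) = 44.424552, coefficient = 4
x_6 = 4.0000, f(x_6) = 64.000000, coefficient = 1

I ≈ (0.458333/3) × 414.914062 = 63.389648
Exact value: 63.389648
Error: 0.000000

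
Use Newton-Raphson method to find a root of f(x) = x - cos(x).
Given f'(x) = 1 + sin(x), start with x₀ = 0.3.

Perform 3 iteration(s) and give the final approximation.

f(x) = x - cos(x)
f'(x) = 1 + sin(x)
x₀ = 0.3

Newton-Raphson formula: x_{n+1} = x_n - f(x_n)/f'(x_n)

Iteration 1:
  f(0.300000) = -0.655336
  f'(0.300000) = 1.295520
  x_1 = 0.300000 - (-0.655336)/1.295520 = 0.805848
Iteration 2:
  f(0.805848) = 0.113349
  f'(0.805848) = 1.721418
  x_2 = 0.805848 - 0.113349/1.721418 = 0.740002
Iteration 3:
  f(0.740002) = 0.001535
  f'(0.740002) = 1.674289
  x_3 = 0.740002 - 0.001535/1.674289 = 0.739085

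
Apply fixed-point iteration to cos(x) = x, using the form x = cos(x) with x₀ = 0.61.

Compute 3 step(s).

Equation: cos(x) = x
Fixed-point form: x = cos(x)
x₀ = 0.61

x_1 = g(0.610000) = 0.819648
x_2 = g(0.819648) = 0.682479
x_3 = g(0.682479) = 0.776012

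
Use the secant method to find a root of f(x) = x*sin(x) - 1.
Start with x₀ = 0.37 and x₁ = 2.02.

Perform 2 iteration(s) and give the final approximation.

f(x) = x*sin(x) - 1
x₀ = 0.37, x₁ = 2.02

Secant formula: x_{n+1} = x_n - f(x_n)(x_n - x_{n-1})/(f(x_n) - f(x_{n-1}))

Iteration 1:
  f(0.370000) = -0.866202
  f(2.020000) = 0.819602
  x_2 = 2.020000 - 0.819602×(2.020000 - 0.370000)/(0.819602 - (-0.866202))
       = 1.217805
Iteration 2:
  f(2.020000) = 0.819602
  f(1.217805) = 0.142719
  x_3 = 1.217805 - 0.142719×(1.217805 - 2.020000)/(0.142719 - 0.819602)
       = 1.048665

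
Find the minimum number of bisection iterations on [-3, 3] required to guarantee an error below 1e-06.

We need (b-a)/2^n ≤ 1e-06
(3 - (-3))/2^n ≤ 1e-06
6/2^n ≤ 1e-06
2^n ≥ 6000000
n ≥ log₂(6000000) = 22.52
n ≥ 23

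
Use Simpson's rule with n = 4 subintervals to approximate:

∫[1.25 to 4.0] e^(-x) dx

f(x) = e^(-x)
a = 1.25, b = 4.0, n = 4
h = (b - a)/n = 0.687500

Simpson's rule: (h/3)[f(x₀) + 4f(x₁) + 2f(x₂) + ... + f(xₙ)]

x_0 = 1.2500, f(x_0) = 0.286505, coefficient = 1
x_1 = 1.9375, f(x_1) = 0.144064, coefficient = 4
x_2 = 2.6250, f(x_2) = 0.072440, coefficient = 2
x_3 = 3.3125, f(x_3) = 0.036425, coefficient = 4
x_4 = 4.0000, f(x_4) = 0.018316, coefficient = 1

I ≈ (0.687500/3) × 1.171655 = 0.268504
Exact value: 0.268189
Error: 0.000315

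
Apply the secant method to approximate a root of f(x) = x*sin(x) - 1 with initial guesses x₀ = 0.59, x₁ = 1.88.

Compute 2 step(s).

f(x) = x*sin(x) - 1
x₀ = 0.59, x₁ = 1.88

Secant formula: x_{n+1} = x_n - f(x_n)(x_n - x_{n-1})/(f(x_n) - f(x_{n-1}))

Iteration 1:
  f(0.590000) = -0.671747
  f(1.880000) = 0.790843
  x_2 = 1.880000 - 0.790843×(1.880000 - 0.590000)/(0.790843 - (-0.671747))
       = 1.182479
Iteration 2:
  f(1.880000) = 0.790843
  f(1.182479) = 0.094440
  x_3 = 1.182479 - 0.094440×(1.182479 - 1.880000)/(0.094440 - 0.790843)
       = 1.087887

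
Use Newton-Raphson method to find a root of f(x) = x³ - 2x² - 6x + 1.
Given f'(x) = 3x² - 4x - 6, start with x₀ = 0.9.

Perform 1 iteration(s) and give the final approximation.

f(x) = x³ - 2x² - 6x + 1
f'(x) = 3x² - 4x - 6
x₀ = 0.9

Newton-Raphson formula: x_{n+1} = x_n - f(x_n)/f'(x_n)

Iteration 1:
  f(0.900000) = -5.291000
  f'(0.900000) = -7.170000
  x_1 = 0.900000 - (-5.291000)/(-7.170000) = 0.162064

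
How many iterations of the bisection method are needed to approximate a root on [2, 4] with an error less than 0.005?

We need (b-a)/2^n ≤ 0.005
(4 - 2)/2^n ≤ 0.005
2/2^n ≤ 0.005
2^n ≥ 400
n ≥ log₂(400) = 8.64
n ≥ 9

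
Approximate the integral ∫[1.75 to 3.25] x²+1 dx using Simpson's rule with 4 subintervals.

f(x) = x²+1
a = 1.75, b = 3.25, n = 4
h = (b - a)/n = 0.375000

Simpson's rule: (h/3)[f(x₀) + 4f(x₁) + 2f(x₂) + ... + f(xₙ)]

x_0 = 1.7500, f(x_0) = 4.062500, coefficient = 1
x_1 = 2.1250, f(x_1) = 5.515625, coefficient = 4
x_2 = 2.5000, f(x_2) = 7.250000, coefficient = 2
x_3 = 2.8750, f(x_3) = 9.265625, coefficient = 4
x_4 = 3.2500, f(x_4) = 11.562500, coefficient = 1

I ≈ (0.375000/3) × 89.250000 = 11.156250
Exact value: 11.156250
Error: 0.000000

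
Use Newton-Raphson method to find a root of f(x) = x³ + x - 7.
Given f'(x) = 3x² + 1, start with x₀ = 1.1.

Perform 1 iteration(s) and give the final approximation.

f(x) = x³ + x - 7
f'(x) = 3x² + 1
x₀ = 1.1

Newton-Raphson formula: x_{n+1} = x_n - f(x_n)/f'(x_n)

Iteration 1:
  f(1.100000) = -4.569000
  f'(1.100000) = 4.630000
  x_1 = 1.100000 - (-4.569000)/4.630000 = 2.086825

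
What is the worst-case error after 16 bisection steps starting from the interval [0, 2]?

Bisection error bound: |error| ≤ (b-a)/2^n
|error| ≤ (2 - 0)/2^16 = 2/2^16
|error| ≤ 0.0000305176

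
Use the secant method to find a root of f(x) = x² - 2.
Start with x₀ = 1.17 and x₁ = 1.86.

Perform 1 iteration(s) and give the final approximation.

f(x) = x² - 2
x₀ = 1.17, x₁ = 1.86

Secant formula: x_{n+1} = x_n - f(x_n)(x_n - x_{n-1})/(f(x_n) - f(x_{n-1}))

Iteration 1:
  f(1.170000) = -0.631100
  f(1.860000) = 1.459600
  x_2 = 1.860000 - 1.459600×(1.860000 - 1.170000)/(1.459600 - (-0.631100))
       = 1.378284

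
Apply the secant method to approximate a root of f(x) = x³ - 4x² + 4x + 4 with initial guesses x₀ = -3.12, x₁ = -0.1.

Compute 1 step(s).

f(x) = x³ - 4x² + 4x + 4
x₀ = -3.12, x₁ = -0.1

Secant formula: x_{n+1} = x_n - f(x_n)(x_n - x_{n-1})/(f(x_n) - f(x_{n-1}))

Iteration 1:
  f(-3.120000) = -77.788928
  f(-0.100000) = 3.559000
  x_2 = -0.100000 - 3.559000×(-0.100000 - (-3.120000))/(3.559000 - (-77.788928))
       = -0.232126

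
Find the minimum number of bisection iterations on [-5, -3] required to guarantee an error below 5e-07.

We need (b-a)/2^n ≤ 5e-07
(-3 - (-5))/2^n ≤ 5e-07
2/2^n ≤ 5e-07
2^n ≥ 4000000
n ≥ log₂(4000000) = 21.93
n ≥ 22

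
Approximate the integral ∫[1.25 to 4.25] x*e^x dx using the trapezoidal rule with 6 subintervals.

f(x) = x*e^x
a = 1.25, b = 4.25, n = 6
h = (b - a)/n = 0.500000

Trapezoidal rule: (h/2)[f(x₀) + 2f(x₁) + 2f(x₂) + ... + f(xₙ)]

x_0 = 1.2500, f(x_0) = 4.362929, coefficient = 1
x_1 = 1.7500, f(x_1) = 10.070555, coefficient = 2
x_2 = 2.2500, f(x_2) = 21.347406, coefficient = 2
x_3 = 2.7500, f(x_3) = 43.017238, coefficient = 2
x_4 = 3.2500, f(x_4) = 83.818605, coefficient = 2
x_5 = 3.7500, f(x_5) = 159.454058, coefficient = 2
x_6 = 4.2500, f(x_6) = 297.948002, coefficient = 1

I ≈ (0.500000/2) × 937.726652 = 234.431663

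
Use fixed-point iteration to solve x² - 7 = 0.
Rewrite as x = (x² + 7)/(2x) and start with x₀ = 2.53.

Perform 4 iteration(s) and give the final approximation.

Equation: x² - 7 = 0
Fixed-point form: x = (x² + 7)/(2x)
x₀ = 2.53

x_1 = g(2.530000) = 2.648399
x_2 = g(2.648399) = 2.645753
x_3 = g(2.645753) = 2.645751
x_4 = g(2.645751) = 2.645751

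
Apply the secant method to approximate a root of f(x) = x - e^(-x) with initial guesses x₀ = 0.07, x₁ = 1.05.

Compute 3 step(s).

f(x) = x - e^(-x)
x₀ = 0.07, x₁ = 1.05

Secant formula: x_{n+1} = x_n - f(x_n)(x_n - x_{n-1})/(f(x_n) - f(x_{n-1}))

Iteration 1:
  f(0.070000) = -0.862394
  f(1.050000) = 0.700062
  x_2 = 1.050000 - 0.700062×(1.050000 - 0.070000)/(0.700062 - (-0.862394))
       = 0.610909
Iteration 2:
  f(1.050000) = 0.700062
  f(0.610909) = 0.068051
  x_3 = 0.610909 - 0.068051×(0.610909 - 1.050000)/(0.068051 - 0.700062)
       = 0.563630
Iteration 3:
  f(0.610909) = 0.068051
  f(0.563630) = -0.005510
  x_4 = 0.563630 - (-0.005510)×(0.563630 - 0.610909)/(-0.005510 - 0.068051)
       = 0.567171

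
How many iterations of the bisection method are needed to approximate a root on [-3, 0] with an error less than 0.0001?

We need (b-a)/2^n ≤ 0.0001
(0 - (-3))/2^n ≤ 0.0001
3/2^n ≤ 0.0001
2^n ≥ 30000
n ≥ log₂(30000) = 14.87
n ≥ 15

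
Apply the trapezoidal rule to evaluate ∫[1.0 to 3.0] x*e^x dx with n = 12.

f(x) = x*e^x
a = 1.0, b = 3.0, n = 12
h = (b - a)/n = 0.166667

Trapezoidal rule: (h/2)[f(x₀) + 2f(x₁) + 2f(x₂) + ... + f(xₙ)]

x_0 = 1.0000, f(x_0) = 2.718282, coefficient = 1
x_1 = 1.1667, f(x_1) = 3.746482, coefficient = 2
x_2 = 1.3333, f(x_2) = 5.058224, coefficient = 2
x_3 = 1.5000, f(x_3) = 6.722534, coefficient = 2
x_4 = 1.6667, f(x_4) = 8.824150, coefficient = 2
x_5 = 1.8333, f(x_5) = 11.466952, coefficient = 2
x_6 = 2.0000, f(x_6) = 14.778112, coefficient = 2
x_7 = 2.1667, f(x_7) = 18.913133, coefficient = 2
x_8 = 2.3333, f(x_8) = 24.061937, coefficient = 2
x_9 = 2.5000, f(x_9) = 30.456235, coefficient = 2
x_10 = 2.6667, f(x_10) = 38.378443, coefficient = 2
x_11 = 2.8333, f(x_11) = 48.172446, coefficient = 2
x_12 = 3.0000, f(x_12) = 60.256611, coefficient = 1

I ≈ (0.166667/2) × 484.132188 = 40.344349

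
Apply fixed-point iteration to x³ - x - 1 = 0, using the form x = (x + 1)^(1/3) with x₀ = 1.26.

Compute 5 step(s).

Equation: x³ - x - 1 = 0
Fixed-point form: x = (x + 1)^(1/3)
x₀ = 1.26

x_1 = g(1.260000) = 1.312309
x_2 = g(1.312309) = 1.322357
x_3 = g(1.322357) = 1.324269
x_4 = g(1.324269) = 1.324633
x_5 = g(1.324633) = 1.324702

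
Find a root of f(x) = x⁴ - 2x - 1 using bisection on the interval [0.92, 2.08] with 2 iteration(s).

f(x) = x⁴ - 2x - 1
Initial interval: [0.92, 2.08]

Iteration 1:
  c_1 = (0.920000 + 2.080000)/2 = 1.500000
  f(c_1) = f(1.500000) = 1.062500
  f(a) × f(c) < 0, new interval: [0.920000, 1.500000]
Iteration 2:
  c_2 = (0.920000 + 1.500000)/2 = 1.210000
  f(c_2) = f(1.210000) = -1.276411
  f(a) × f(c) ≥ 0, new interval: [1.210000, 1.500000]

After 2 iteration(s), the approximation is c_2 = 1.210000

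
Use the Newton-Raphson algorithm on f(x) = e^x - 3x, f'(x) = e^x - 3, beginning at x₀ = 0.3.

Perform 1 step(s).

f(x) = e^x - 3x
f'(x) = e^x - 3
x₀ = 0.3

Newton-Raphson formula: x_{n+1} = x_n - f(x_n)/f'(x_n)

Iteration 1:
  f(0.300000) = 0.449859
  f'(0.300000) = -1.650141
  x_1 = 0.300000 - 0.449859/(-1.650141) = 0.572618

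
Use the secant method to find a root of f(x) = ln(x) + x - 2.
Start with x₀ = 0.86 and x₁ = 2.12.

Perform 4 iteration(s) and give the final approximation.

f(x) = ln(x) + x - 2
x₀ = 0.86, x₁ = 2.12

Secant formula: x_{n+1} = x_n - f(x_n)(x_n - x_{n-1})/(f(x_n) - f(x_{n-1}))

Iteration 1:
  f(0.860000) = -1.290823
  f(2.120000) = 0.871416
  x_2 = 2.120000 - 0.871416×(2.120000 - 0.860000)/(0.871416 - (-1.290823))
       = 1.612200
Iteration 2:
  f(2.120000) = 0.871416
  f(1.612200) = 0.089800
  x_3 = 1.612200 - 0.089800×(1.612200 - 2.120000)/(0.089800 - 0.871416)
       = 1.553859
Iteration 3:
  f(1.612200) = 0.089800
  f(1.553859) = -0.005400
  x_4 = 1.553859 - (-0.005400)×(1.553859 - 1.612200)/(-0.005400 - 0.089800)
       = 1.557168
Iteration 4:
  f(1.553859) = -0.005400
  f(1.557168) = 0.000037
  x_5 = 1.557168 - 0.000037×(1.557168 - 1.553859)/(0.000037 - (-0.005400))
       = 1.557146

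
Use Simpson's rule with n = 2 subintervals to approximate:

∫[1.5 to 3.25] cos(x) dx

f(x) = cos(x)
a = 1.5, b = 3.25, n = 2
h = (b - a)/n = 0.875000

Simpson's rule: (h/3)[f(x₀) + 4f(x₁) + 2f(x₂) + ... + f(xₙ)]

x_0 = 1.5000, f(x_0) = 0.070737, coefficient = 1
x_1 = 2.3750, f(x_1) = -0.720278, coefficient = 4
x_2 = 3.2500, f(x_2) = -0.994130, coefficient = 1

I ≈ (0.875000/3) × -3.804506 = -1.109648
Exact value: -1.105690
Error: 0.003958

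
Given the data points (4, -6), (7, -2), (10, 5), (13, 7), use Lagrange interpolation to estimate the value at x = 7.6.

Lagrange interpolation formula:
P(x) = Σ yᵢ × Lᵢ(x)
where Lᵢ(x) = Π_{j≠i} (x - xⱼ)/(xᵢ - xⱼ)

L_0(7.6) = (7.6 - 7)/(4 - 7) × (7.6 - 10)/(4 - 10) × (7.6 - 13)/(4 - 13) = -0.048000
L_1(7.6) = (7.6 - 4)/(7 - 4) × (7.6 - 10)/(7 - 10) × (7.6 - 13)/(7 - 13) = 0.864000
L_2(7.6) = (7.6 - 4)/(10 - 4) × (7.6 - 7)/(10 - 7) × (7.6 - 13)/(10 - 13) = 0.216000
L_3(7.6) = (7.6 - 4)/(13 - 4) × (7.6 - 7)/(13 - 7) × (7.6 - 10)/(13 - 10) = -0.032000

P(7.6) = (-6)×L_0(7.6) + (-2)×L_1(7.6) + 5×L_2(7.6) + 7×L_3(7.6)
P(7.6) = -0.584000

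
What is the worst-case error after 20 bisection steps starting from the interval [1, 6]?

Bisection error bound: |error| ≤ (b-a)/2^n
|error| ≤ (6 - 1)/2^20 = 5/2^20
|error| ≤ 0.0000047684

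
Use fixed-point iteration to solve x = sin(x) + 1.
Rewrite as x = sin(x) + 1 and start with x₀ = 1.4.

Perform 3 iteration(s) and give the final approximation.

Equation: x = sin(x) + 1
Fixed-point form: x = sin(x) + 1
x₀ = 1.4

x_1 = g(1.400000) = 1.985450
x_2 = g(1.985450) = 1.915256
x_3 = g(1.915256) = 1.941258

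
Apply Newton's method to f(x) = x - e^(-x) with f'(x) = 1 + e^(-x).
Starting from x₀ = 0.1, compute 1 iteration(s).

f(x) = x - e^(-x)
f'(x) = 1 + e^(-x)
x₀ = 0.1

Newton-Raphson formula: x_{n+1} = x_n - f(x_n)/f'(x_n)

Iteration 1:
  f(0.100000) = -0.804837
  f'(0.100000) = 1.904837
  x_1 = 0.100000 - (-0.804837)/1.904837 = 0.522523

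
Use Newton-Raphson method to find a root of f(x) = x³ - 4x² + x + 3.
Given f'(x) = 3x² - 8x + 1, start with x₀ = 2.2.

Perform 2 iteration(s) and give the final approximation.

f(x) = x³ - 4x² + x + 3
f'(x) = 3x² - 8x + 1
x₀ = 2.2

Newton-Raphson formula: x_{n+1} = x_n - f(x_n)/f'(x_n)

Iteration 1:
  f(2.200000) = -3.512000
  f'(2.200000) = -2.080000
  x_1 = 2.200000 - (-3.512000)/(-2.080000) = 0.511538
Iteration 2:
  f(0.511538) = 2.598707
  f'(0.511538) = -2.307293
  x_2 = 0.511538 - 2.598707/(-2.307293) = 1.637840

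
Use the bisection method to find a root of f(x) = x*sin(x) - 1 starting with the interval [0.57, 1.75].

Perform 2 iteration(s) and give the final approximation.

f(x) = x*sin(x) - 1
Initial interval: [0.57, 1.75]

Iteration 1:
  c_1 = (0.570000 + 1.750000)/2 = 1.160000
  f(c_1) = f(1.160000) = 0.063492
  f(a) × f(c) < 0, new interval: [0.570000, 1.160000]
Iteration 2:
  c_2 = (0.570000 + 1.160000)/2 = 0.865000
  f(c_2) = f(0.865000) = -0.341653
  f(a) × f(c) ≥ 0, new interval: [0.865000, 1.160000]

After 2 iteration(s), the approximation is c_2 = 0.865000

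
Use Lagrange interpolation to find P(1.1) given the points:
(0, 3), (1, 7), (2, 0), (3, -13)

Lagrange interpolation formula:
P(x) = Σ yᵢ × Lᵢ(x)
where Lᵢ(x) = Π_{j≠i} (x - xⱼ)/(xᵢ - xⱼ)

L_0(1.1) = (1.1 - 1)/(0 - 1) × (1.1 - 2)/(0 - 2) × (1.1 - 3)/(0 - 3) = -0.028500
L_1(1.1) = (1.1 - 0)/(1 - 0) × (1.1 - 2)/(1 - 2) × (1.1 - 3)/(1 - 3) = 0.940500
L_2(1.1) = (1.1 - 0)/(2 - 0) × (1.1 - 1)/(2 - 1) × (1.1 - 3)/(2 - 3) = 0.104500
L_3(1.1) = (1.1 - 0)/(3 - 0) × (1.1 - 1)/(3 - 1) × (1.1 - 2)/(3 - 2) = -0.016500

P(1.1) = 3×L_0(1.1) + 7×L_1(1.1) + 0×L_2(1.1) + (-13)×L_3(1.1)
P(1.1) = 6.712500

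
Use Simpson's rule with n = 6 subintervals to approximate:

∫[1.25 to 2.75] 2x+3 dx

f(x) = 2x+3
a = 1.25, b = 2.75, n = 6
h = (b - a)/n = 0.250000

Simpson's rule: (h/3)[f(x₀) + 4f(x₁) + 2f(x₂) + ... + f(xₙ)]

x_0 = 1.2500, f(x_0) = 5.500000, coefficient = 1
x_1 = 1.5000, f(x_1) = 6.000000, coefficient = 4
x_2 = 1.7500, f(x_2) = 6.500000, coefficient = 2
x_3 = 2.0000, f(x_3) = 7.000000, coefficient = 4
x_4 = 2.2500, f(x_4) = 7.500000, coefficient = 2
x_5 = 2.5000, f(x_5) = 8.000000, coefficient = 4
x_6 = 2.7500, f(x_6) = 8.500000, coefficient = 1

I ≈ (0.250000/3) × 126.000000 = 10.500000
Exact value: 10.500000
Error: 0.000000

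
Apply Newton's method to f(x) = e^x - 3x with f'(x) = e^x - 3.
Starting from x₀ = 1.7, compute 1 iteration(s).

f(x) = e^x - 3x
f'(x) = e^x - 3
x₀ = 1.7

Newton-Raphson formula: x_{n+1} = x_n - f(x_n)/f'(x_n)

Iteration 1:
  f(1.700000) = 0.373947
  f'(1.700000) = 2.473947
  x_1 = 1.700000 - 0.373947/2.473947 = 1.548846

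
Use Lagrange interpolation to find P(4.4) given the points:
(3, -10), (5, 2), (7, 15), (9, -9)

Lagrange interpolation formula:
P(x) = Σ yᵢ × Lᵢ(x)
where Lᵢ(x) = Π_{j≠i} (x - xⱼ)/(xᵢ - xⱼ)

L_0(4.4) = (4.4 - 5)/(3 - 5) × (4.4 - 7)/(3 - 7) × (4.4 - 9)/(3 - 9) = 0.149500
L_1(4.4) = (4.4 - 3)/(5 - 3) × (4.4 - 7)/(5 - 7) × (4.4 - 9)/(5 - 9) = 1.046500
L_2(4.4) = (4.4 - 3)/(7 - 3) × (4.4 - 5)/(7 - 5) × (4.4 - 9)/(7 - 9) = -0.241500
L_3(4.4) = (4.4 - 3)/(9 - 3) × (4.4 - 5)/(9 - 5) × (4.4 - 7)/(9 - 7) = 0.045500

P(4.4) = (-10)×L_0(4.4) + 2×L_1(4.4) + 15×L_2(4.4) + (-9)×L_3(4.4)
P(4.4) = -3.434000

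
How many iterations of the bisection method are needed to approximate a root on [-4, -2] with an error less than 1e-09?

We need (b-a)/2^n ≤ 1e-09
(-2 - (-4))/2^n ≤ 1e-09
2/2^n ≤ 1e-09
2^n ≥ 2000000000
n ≥ log₂(2000000000) = 30.90
n ≥ 31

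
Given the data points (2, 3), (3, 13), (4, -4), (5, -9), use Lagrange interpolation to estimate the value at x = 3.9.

Lagrange interpolation formula:
P(x) = Σ yᵢ × Lᵢ(x)
where Lᵢ(x) = Π_{j≠i} (x - xⱼ)/(xᵢ - xⱼ)

L_0(3.9) = (3.9 - 3)/(2 - 3) × (3.9 - 4)/(2 - 4) × (3.9 - 5)/(2 - 5) = -0.016500
L_1(3.9) = (3.9 - 2)/(3 - 2) × (3.9 - 4)/(3 - 4) × (3.9 - 5)/(3 - 5) = 0.104500
L_2(3.9) = (3.9 - 2)/(4 - 2) × (3.9 - 3)/(4 - 3) × (3.9 - 5)/(4 - 5) = 0.940500
L_3(3.9) = (3.9 - 2)/(5 - 2) × (3.9 - 3)/(5 - 3) × (3.9 - 4)/(5 - 4) = -0.028500

P(3.9) = 3×L_0(3.9) + 13×L_1(3.9) + (-4)×L_2(3.9) + (-9)×L_3(3.9)
P(3.9) = -2.196500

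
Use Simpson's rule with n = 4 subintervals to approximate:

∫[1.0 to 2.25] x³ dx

f(x) = x³
a = 1.0, b = 2.25, n = 4
h = (b - a)/n = 0.312500

Simpson's rule: (h/3)[f(x₀) + 4f(x₁) + 2f(x₂) + ... + f(xₙ)]

x_0 = 1.0000, f(x_0) = 1.000000, coefficient = 1
x_1 = 1.3125, f(x_1) = 2.260986, coefficient = 4
x_2 = 1.6250, f(x_2) = 4.291016, coefficient = 2
x_3 = 1.9375, f(x_3) = 7.273193, coefficient = 4
x_4 = 2.2500, f(x_4) = 11.390625, coefficient = 1

I ≈ (0.312500/3) × 59.109375 = 6.157227
Exact value: 6.157227
Error: 0.000000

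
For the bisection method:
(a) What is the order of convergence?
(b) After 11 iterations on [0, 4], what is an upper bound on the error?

(a) Bisection has linear (order 1) convergence; the error is halved each step.

(b) Error bound = (b-a)/2^n = (4 - 0)/2^{11}
    = 4/2^{11}

(a) 1 (linear); (b) error ≤ 1.95e-03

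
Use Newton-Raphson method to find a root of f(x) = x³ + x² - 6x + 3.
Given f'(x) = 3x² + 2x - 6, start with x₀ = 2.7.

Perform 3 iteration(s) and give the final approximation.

f(x) = x³ + x² - 6x + 3
f'(x) = 3x² + 2x - 6
x₀ = 2.7

Newton-Raphson formula: x_{n+1} = x_n - f(x_n)/f'(x_n)

Iteration 1:
  f(2.700000) = 13.773000
  f'(2.700000) = 21.270000
  x_1 = 2.700000 - 13.773000/21.270000 = 2.052468
Iteration 2:
  f(2.052468) = 3.544098
  f'(2.052468) = 10.742814
  x_2 = 2.052468 - 3.544098/10.742814 = 1.722564
Iteration 3:
  f(1.722564) = 0.743082
  f'(1.722564) = 6.346811
  x_3 = 1.722564 - 0.743082/6.346811 = 1.605485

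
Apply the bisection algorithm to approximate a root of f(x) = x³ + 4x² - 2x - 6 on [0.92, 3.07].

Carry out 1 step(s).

f(x) = x³ + 4x² - 2x - 6
Initial interval: [0.92, 3.07]

Iteration 1:
  c_1 = (0.920000 + 3.070000)/2 = 1.995000
  f(c_1) = f(1.995000) = 13.870250
  f(a) × f(c) < 0, new interval: [0.920000, 1.995000]

After 1 iteration(s), the approximation is c_1 = 1.995000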